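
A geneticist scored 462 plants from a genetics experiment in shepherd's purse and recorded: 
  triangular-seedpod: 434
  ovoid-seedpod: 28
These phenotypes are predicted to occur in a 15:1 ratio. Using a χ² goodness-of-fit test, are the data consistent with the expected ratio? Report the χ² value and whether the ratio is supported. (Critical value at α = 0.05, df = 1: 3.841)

Under the 15:1 hypothesis (Σ ratio = 16, N = 462):
  triangular-seedpod: 462 × 15/16 = 433.125
  ovoid-seedpod: 462 × 1/16 = 28.875
χ² = Σ (O − E)² / E
  triangular-seedpod: (434 − 433.125)² / 433.125 = 0.0018
  ovoid-seedpod: (28 − 28.875)² / 28.875 = 0.0265
χ² = 0.0018 + 0.0265 = 0.0283 ≈ 0.028
Degrees of freedom = 2 − 1 = 1; critical value at α = 0.05 is 3.841.
Since 0.028 < 3.841, we fail to reject the null hypothesis — the data are consistent with the 15:1 ratio.

0.028; consistent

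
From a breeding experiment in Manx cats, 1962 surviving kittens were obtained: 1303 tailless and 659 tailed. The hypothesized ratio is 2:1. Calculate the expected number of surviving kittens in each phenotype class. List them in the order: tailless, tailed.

1308, 654

The 2:1 ratio has 3 parts, so with N = 1962 the expected counts are:
  tailless: 1962 × 2/3 = 1308
  tailed: 1962 × 1/3 = 654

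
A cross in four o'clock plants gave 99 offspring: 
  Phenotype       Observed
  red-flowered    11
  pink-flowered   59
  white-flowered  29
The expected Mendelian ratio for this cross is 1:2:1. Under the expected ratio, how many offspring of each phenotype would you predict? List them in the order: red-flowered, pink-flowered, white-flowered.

24.75, 49.5, 24.75

The 1:2:1 ratio has 4 parts, so with N = 99 the expected counts are:
  red-flowered: 99 × 1/4 = 24.75
  pink-flowered: 99 × 2/4 = 49.5
  white-flowered: 99 × 1/4 = 24.75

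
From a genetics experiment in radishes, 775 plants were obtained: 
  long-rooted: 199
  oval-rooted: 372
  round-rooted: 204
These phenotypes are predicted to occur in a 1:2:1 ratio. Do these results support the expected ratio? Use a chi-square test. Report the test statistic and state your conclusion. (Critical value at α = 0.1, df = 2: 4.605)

1.305; consistent

Expected counts for N = 775 under a 1:2:1 ratio (total parts = 4):
  long-rooted: 775 × 1/4 = 193.75
  oval-rooted: 775 × 2/4 = 387.5
  round-rooted: 775 × 1/4 = 193.75
χ² = Σ (O − E)² / E
  long-rooted: (199 − 193.75)² / 193.75 = 0.1423
  oval-rooted: (372 − 387.5)² / 387.5 = 0.6200
  round-rooted: (204 − 193.75)² / 193.75 = 0.5423
χ² = 0.1423 + 0.6200 + 0.5423 = 1.3046 ≈ 1.305
Degrees of freedom = 3 − 1 = 2; critical value at α = 0.1 is 4.605.
Since 1.305 < 4.605, we fail to reject the null hypothesis — the data are consistent with the 1:2:1 ratio.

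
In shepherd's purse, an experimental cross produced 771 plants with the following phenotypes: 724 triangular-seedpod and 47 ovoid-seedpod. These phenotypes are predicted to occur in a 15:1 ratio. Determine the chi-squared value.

Total ratio parts = 16. Expected numbers out of 771:
  triangular-seedpod: 771 × 15/16 = 722.8125
  ovoid-seedpod: 771 × 1/16 = 48.1875
χ² = Σ (O − E)² / E
  triangular-seedpod: (724 − 722.8125)² / 722.8125 = 0.0020
  ovoid-seedpod: (47 − 48.1875)² / 48.1875 = 0.0293
χ² = 0.0020 + 0.0293 = 0.0313 ≈ 0.031

0.031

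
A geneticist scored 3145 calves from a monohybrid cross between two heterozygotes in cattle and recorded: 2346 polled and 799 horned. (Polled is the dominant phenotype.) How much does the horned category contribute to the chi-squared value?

For a monohybrid cross between heterozygotes with complete dominance, the expected phenotypic ratio is 3:1.
Expected counts for N = 3145 under a 3:1 ratio (total parts = 4):
  polled: 3145 × 3/4 = 2358.75
  horned: 3145 × 1/4 = 786.25
Contribution of horned: (799 − 786.25)² / 786.25 = 0.2068

0.207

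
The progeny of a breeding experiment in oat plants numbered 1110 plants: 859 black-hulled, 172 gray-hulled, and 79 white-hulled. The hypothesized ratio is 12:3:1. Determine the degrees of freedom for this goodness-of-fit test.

A goodness-of-fit test with 3 phenotype classes has df = 3 − 1 = 2.

2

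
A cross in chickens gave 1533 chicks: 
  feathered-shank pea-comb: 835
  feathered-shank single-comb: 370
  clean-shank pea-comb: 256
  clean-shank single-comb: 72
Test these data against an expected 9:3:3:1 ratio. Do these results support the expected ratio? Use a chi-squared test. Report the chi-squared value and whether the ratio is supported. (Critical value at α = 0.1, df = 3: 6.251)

The 9:3:3:1 ratio has 16 parts, so with N = 1533 the expected counts are:
  feathered-shank pea-comb: 1533 × 9/16 = 862.3125
  feathered-shank single-comb: 1533 × 3/16 = 287.4375
  clean-shank pea-comb: 1533 × 3/16 = 287.4375
  clean-shank single-comb: 1533 × 1/16 = 95.8125
χ² = Σ (O − E)² / E
  feathered-shank pea-comb: (835 − 862.3125)² / 862.3125 = 0.8651
  feathered-shank single-comb: (370 − 287.4375)² / 287.4375 = 23.7150
  clean-shank pea-comb: (256 − 287.4375)² / 287.4375 = 3.4384
  clean-shank single-comb: (72 − 95.8125)² / 95.8125 = 5.9182
χ² = 0.8651 + 23.7150 + 3.4384 + 5.9182 = 33.9367 ≈ 33.937
Degrees of freedom = 4 − 1 = 3; critical value at α = 0.1 is 6.251.
Since 33.937 > 6.251, we reject the null hypothesis — the data do not fit the 9:3:3:1 ratio.

33.937; not consistent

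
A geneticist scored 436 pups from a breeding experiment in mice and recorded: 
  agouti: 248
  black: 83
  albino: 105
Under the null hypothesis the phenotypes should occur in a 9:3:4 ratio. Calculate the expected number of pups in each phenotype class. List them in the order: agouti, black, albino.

Total ratio parts = 16. Expected numbers out of 436:
  agouti: 436 × 9/16 = 245.25
  black: 436 × 3/16 = 81.75
  albino: 436 × 4/16 = 109

245.25, 81.75, 109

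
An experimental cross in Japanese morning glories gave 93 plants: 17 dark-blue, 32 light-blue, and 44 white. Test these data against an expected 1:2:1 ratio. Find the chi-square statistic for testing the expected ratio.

24.720

The 1:2:1 ratio has 4 parts, so with N = 93 the expected counts are:
  dark-blue: 93 × 1/4 = 23.25
  light-blue: 93 × 2/4 = 46.5
  white: 93 × 1/4 = 23.25
χ² = Σ (O − E)² / E
  dark-blue: (17 − 23.25)² / 23.25 = 1.6801
  light-blue: (32 − 46.5)² / 46.5 = 4.5215
  white: (44 − 23.25)² / 23.25 = 18.5188
χ² = 1.6801 + 4.5215 + 18.5188 = 24.7204 ≈ 24.720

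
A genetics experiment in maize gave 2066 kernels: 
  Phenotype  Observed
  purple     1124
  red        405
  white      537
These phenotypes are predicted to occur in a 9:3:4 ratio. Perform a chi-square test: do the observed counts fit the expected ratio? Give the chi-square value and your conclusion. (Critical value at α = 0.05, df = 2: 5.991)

The 9:3:4 ratio has 16 parts, so with N = 2066 the expected counts are:
  purple: 2066 × 9/16 = 1162.125
  red: 2066 × 3/16 = 387.375
  white: 2066 × 4/16 = 516.5
χ² = Σ (O − E)² / E
  purple: (1124 − 1162.125)² / 1162.125 = 1.2507
  red: (405 − 387.375)² / 387.375 = 0.8019
  white: (537 − 516.5)² / 516.5 = 0.8136
χ² = 1.2507 + 0.8019 + 0.8136 = 2.8662 ≈ 2.866
Degrees of freedom = 3 − 1 = 2; critical value at α = 0.05 is 5.991.
Since 2.866 < 5.991, we fail to reject the null hypothesis — the data are consistent with the 9:3:4 ratio.

2.866; consistent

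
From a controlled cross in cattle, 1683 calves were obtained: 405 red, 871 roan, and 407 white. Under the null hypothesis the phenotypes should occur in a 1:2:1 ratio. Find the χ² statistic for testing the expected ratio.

2.073

The 1:2:1 ratio has 4 parts, so with N = 1683 the expected counts are:
  red: 1683 × 1/4 = 420.75
  roan: 1683 × 2/4 = 841.5
  white: 1683 × 1/4 = 420.75
χ² = Σ (O − E)² / E
  red: (405 − 420.75)² / 420.75 = 0.5896
  roan: (871 − 841.5)² / 841.5 = 1.0342
  white: (407 − 420.75)² / 420.75 = 0.4493
χ² = 0.5896 + 1.0342 + 0.4493 = 2.0731 ≈ 2.073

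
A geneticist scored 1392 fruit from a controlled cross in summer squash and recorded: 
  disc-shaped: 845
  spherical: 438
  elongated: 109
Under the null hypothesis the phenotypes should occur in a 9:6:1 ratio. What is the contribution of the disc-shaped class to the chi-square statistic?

4.909

The 9:6:1 ratio has 16 parts, so with N = 1392 the expected counts are:
  disc-shaped: 1392 × 9/16 = 783
  spherical: 1392 × 6/16 = 522
  elongated: 1392 × 1/16 = 87
Contribution of disc-shaped: (845 − 783)² / 783 = 4.9093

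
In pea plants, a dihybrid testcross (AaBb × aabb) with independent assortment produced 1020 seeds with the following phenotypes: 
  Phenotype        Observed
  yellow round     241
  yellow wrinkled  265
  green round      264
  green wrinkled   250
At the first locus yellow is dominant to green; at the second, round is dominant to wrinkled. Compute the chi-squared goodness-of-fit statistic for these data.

A dihybrid testcross with independent assortment gives a 1:1:1:1 ratio.
Total ratio parts = 4. Expected numbers out of 1020:
  yellow round: 1020 × 1/4 = 255
  yellow wrinkled: 1020 × 1/4 = 255
  green round: 1020 × 1/4 = 255
  green wrinkled: 1020 × 1/4 = 255
χ² = Σ (O − E)² / E
  yellow round: (241 − 255)² / 255 = 0.7686
  yellow wrinkled: (265 − 255)² / 255 = 0.3922
  green round: (264 − 255)² / 255 = 0.3176
  green wrinkled: (250 − 255)² / 255 = 0.0980
χ² = 0.7686 + 0.3922 + 0.3176 + 0.0980 = 1.5764 ≈ 1.576

1.576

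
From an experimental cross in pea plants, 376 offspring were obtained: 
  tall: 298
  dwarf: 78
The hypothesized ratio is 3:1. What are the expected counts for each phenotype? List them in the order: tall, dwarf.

282, 94

The 3:1 ratio has 4 parts, so with N = 376 the expected counts are:
  tall: 376 × 3/4 = 282
  dwarf: 376 × 1/4 = 94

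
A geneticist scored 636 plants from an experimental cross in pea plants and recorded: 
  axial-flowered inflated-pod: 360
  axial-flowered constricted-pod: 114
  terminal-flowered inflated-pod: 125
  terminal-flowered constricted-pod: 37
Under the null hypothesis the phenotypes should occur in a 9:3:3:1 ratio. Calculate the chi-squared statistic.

Under the 9:3:3:1 hypothesis (Σ ratio = 16, N = 636):
  axial-flowered inflated-pod: 636 × 9/16 = 357.75
  axial-flowered constricted-pod: 636 × 3/16 = 119.25
  terminal-flowered inflated-pod: 636 × 3/16 = 119.25
  terminal-flowered constricted-pod: 636 × 1/16 = 39.75
χ² = Σ (O − E)² / E
  axial-flowered inflated-pod: (360 − 357.75)² / 357.75 = 0.0142
  axial-flowered constricted-pod: (114 − 119.25)² / 119.25 = 0.2311
  terminal-flowered inflated-pod: (125 − 119.25)² / 119.25 = 0.2773
  terminal-flowered constricted-pod: (37 − 39.75)² / 39.75 = 0.1903
χ² = 0.0142 + 0.2311 + 0.2773 + 0.1903 = 0.7129 ≈ 0.713

0.713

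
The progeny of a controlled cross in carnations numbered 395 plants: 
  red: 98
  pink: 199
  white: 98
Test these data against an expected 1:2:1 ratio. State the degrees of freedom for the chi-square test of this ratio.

A goodness-of-fit test with 3 phenotype classes has df = 3 − 1 = 2.

2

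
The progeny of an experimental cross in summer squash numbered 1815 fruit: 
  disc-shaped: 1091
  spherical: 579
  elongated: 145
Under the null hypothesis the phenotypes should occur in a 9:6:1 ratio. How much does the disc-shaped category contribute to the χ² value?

4.808

Expected counts for N = 1815 under a 9:6:1 ratio (total parts = 16):
  disc-shaped: 1815 × 9/16 = 1020.9375
  spherical: 1815 × 6/16 = 680.625
  elongated: 1815 × 1/16 = 113.4375
Contribution of disc-shaped: (1091 − 1020.9375)² / 1020.9375 = 4.8081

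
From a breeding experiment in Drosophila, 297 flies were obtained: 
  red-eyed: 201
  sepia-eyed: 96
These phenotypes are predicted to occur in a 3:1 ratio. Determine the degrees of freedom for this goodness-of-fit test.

A goodness-of-fit test with 2 phenotype classes has df = 2 − 1 = 1.

1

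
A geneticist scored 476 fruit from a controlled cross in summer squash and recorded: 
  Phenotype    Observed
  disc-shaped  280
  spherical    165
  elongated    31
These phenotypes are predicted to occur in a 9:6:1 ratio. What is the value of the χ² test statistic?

Under the 9:6:1 hypothesis (Σ ratio = 16, N = 476):
  disc-shaped: 476 × 9/16 = 267.75
  spherical: 476 × 6/16 = 178.5
  elongated: 476 × 1/16 = 29.75
χ² = Σ (O − E)² / E
  disc-shaped: (280 − 267.75)² / 267.75 = 0.5605
  spherical: (165 − 178.5)² / 178.5 = 1.0210
  elongated: (31 − 29.75)² / 29.75 = 0.0525
χ² = 0.5605 + 1.0210 + 0.0525 = 1.634

1.634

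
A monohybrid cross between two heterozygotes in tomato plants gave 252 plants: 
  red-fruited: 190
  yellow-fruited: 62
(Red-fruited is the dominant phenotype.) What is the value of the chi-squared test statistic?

For a monohybrid cross between heterozygotes with complete dominance, the expected phenotypic ratio is 3:1.
The 3:1 ratio has 4 parts, so with N = 252 the expected counts are:
  red-fruited: 252 × 3/4 = 189
  yellow-fruited: 252 × 1/4 = 63
χ² = Σ (O − E)² / E
  red-fruited: (190 − 189)² / 189 = 0.0053
  yellow-fruited: (62 − 63)² / 63 = 0.0159
χ² = 0.0053 + 0.0159 = 0.0212 ≈ 0.021

0.021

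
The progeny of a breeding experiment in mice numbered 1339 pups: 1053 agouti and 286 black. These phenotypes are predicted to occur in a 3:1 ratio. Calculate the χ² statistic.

Expected counts for N = 1339 under a 3:1 ratio (total parts = 4):
  agouti: 1339 × 3/4 = 1004.25
  black: 1339 × 1/4 = 334.75
χ² = Σ (O − E)² / E
  agouti: (1053 − 1004.25)² / 1004.25 = 2.3665
  black: (286 − 334.75)² / 334.75 = 7.0995
χ² = 2.3665 + 7.0995 = 9.466

9.466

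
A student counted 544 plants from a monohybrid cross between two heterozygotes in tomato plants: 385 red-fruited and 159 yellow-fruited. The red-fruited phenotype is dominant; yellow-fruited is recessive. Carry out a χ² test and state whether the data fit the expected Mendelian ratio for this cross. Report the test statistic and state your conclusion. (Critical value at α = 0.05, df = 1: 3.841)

For a monohybrid cross between heterozygotes with complete dominance, the expected phenotypic ratio is 3:1.
Total ratio parts = 4. Expected numbers out of 544:
  red-fruited: 544 × 3/4 = 408
  yellow-fruited: 544 × 1/4 = 136
χ² = Σ (O − E)² / E
  red-fruited: (385 − 408)² / 408 = 1.2966
  yellow-fruited: (159 − 136)² / 136 = 3.8897
χ² = 1.2966 + 3.8897 = 5.1863 ≈ 5.186
Degrees of freedom = 2 − 1 = 1; critical value at α = 0.05 is 3.841.
Since 5.186 > 3.841, we reject the null hypothesis — the data do not fit the 3:1 ratio.

5.186; not consistent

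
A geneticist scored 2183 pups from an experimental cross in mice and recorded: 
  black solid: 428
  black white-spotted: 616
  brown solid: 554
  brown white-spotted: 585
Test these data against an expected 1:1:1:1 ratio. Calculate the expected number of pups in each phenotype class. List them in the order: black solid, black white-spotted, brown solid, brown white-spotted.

545.75, 545.75, 545.75, 545.75

The 1:1:1:1 ratio has 4 parts, so with N = 2183 the expected counts are:
  black solid: 2183 × 1/4 = 545.75
  black white-spotted: 2183 × 1/4 = 545.75
  brown solid: 2183 × 1/4 = 545.75
  brown white-spotted: 2183 × 1/4 = 545.75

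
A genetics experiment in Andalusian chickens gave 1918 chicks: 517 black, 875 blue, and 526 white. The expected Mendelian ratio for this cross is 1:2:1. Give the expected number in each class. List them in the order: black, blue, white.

479.5, 959, 479.5

Under the 1:2:1 hypothesis (Σ ratio = 4, N = 1918):
  black: 1918 × 1/4 = 479.5
  blue: 1918 × 2/4 = 959
  white: 1918 × 1/4 = 479.5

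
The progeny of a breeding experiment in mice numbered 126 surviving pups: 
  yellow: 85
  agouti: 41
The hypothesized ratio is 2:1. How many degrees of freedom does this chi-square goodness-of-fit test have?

A goodness-of-fit test with 2 phenotype classes has df = 2 − 1 = 1.

1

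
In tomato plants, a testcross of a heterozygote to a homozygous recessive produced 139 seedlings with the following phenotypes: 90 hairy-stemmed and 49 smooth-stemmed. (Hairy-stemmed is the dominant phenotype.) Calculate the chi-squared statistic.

A testcross of a heterozygote (Aa × aa) gives a 1:1 phenotypic ratio.
Under the 1:1 hypothesis (Σ ratio = 2, N = 139):
  hairy-stemmed: 139 × 1/2 = 69.5
  smooth-stemmed: 139 × 1/2 = 69.5
χ² = Σ (O − E)² / E
  hairy-stemmed: (90 − 69.5)² / 69.5 = 6.0468
  smooth-stemmed: (49 − 69.5)² / 69.5 = 6.0468
χ² = 6.0468 + 6.0468 = 12.0936 ≈ 12.094

12.094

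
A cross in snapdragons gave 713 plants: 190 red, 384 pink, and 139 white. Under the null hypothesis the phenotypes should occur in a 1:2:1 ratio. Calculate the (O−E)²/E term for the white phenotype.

Expected counts for N = 713 under a 1:2:1 ratio (total parts = 4):
  red: 713 × 1/4 = 178.25
  pink: 713 × 2/4 = 356.5
  white: 713 × 1/4 = 178.25
Contribution of white: (139 − 178.25)² / 178.25 = 8.6427

8.643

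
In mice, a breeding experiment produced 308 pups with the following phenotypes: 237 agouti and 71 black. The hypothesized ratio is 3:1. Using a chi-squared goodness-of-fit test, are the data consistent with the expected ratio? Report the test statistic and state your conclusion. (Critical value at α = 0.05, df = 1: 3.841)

The 3:1 ratio has 4 parts, so with N = 308 the expected counts are:
  agouti: 308 × 3/4 = 231
  black: 308 × 1/4 = 77
χ² = Σ (O − E)² / E
  agouti: (237 − 231)² / 231 = 0.1558
  black: (71 − 77)² / 77 = 0.4675
χ² = 0.1558 + 0.4675 = 0.6233 ≈ 0.623
Degrees of freedom = 2 − 1 = 1; critical value at α = 0.05 is 3.841.
Since 0.623 < 3.841, we fail to reject the null hypothesis — the data are consistent with the 3:1 ratio.

0.623; consistent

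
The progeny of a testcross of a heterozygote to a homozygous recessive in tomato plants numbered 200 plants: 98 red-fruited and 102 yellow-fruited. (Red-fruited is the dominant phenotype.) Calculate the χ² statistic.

0.080

A testcross of a heterozygote (Aa × aa) gives a 1:1 phenotypic ratio.
The 1:1 ratio has 2 parts, so with N = 200 the expected counts are:
  red-fruited: 200 × 1/2 = 100
  yellow-fruited: 200 × 1/2 = 100
χ² = Σ (O − E)² / E
  red-fruited: (98 − 100)² / 100 = 0.0400
  yellow-fruited: (102 − 100)² / 100 = 0.0400
χ² = 0.0400 + 0.0400 = 0.080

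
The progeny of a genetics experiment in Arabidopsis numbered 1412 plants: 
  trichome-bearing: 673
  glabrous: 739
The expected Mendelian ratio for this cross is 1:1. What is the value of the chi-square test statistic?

Under the 1:1 hypothesis (Σ ratio = 2, N = 1412):
  trichome-bearing: 1412 × 1/2 = 706
  glabrous: 1412 × 1/2 = 706
χ² = Σ (O − E)² / E
  trichome-bearing: (673 − 706)² / 706 = 1.5425
  glabrous: (739 − 706)² / 706 = 1.5425
χ² = 1.5425 + 1.5425 = 3.085

3.085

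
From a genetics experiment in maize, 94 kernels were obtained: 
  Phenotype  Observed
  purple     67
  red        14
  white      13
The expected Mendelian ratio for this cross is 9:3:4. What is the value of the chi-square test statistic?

Expected counts for N = 94 under a 9:3:4 ratio (total parts = 16):
  purple: 94 × 9/16 = 52.875
  red: 94 × 3/16 = 17.625
  white: 94 × 4/16 = 23.5
χ² = Σ (O − E)² / E
  purple: (67 − 52.875)² / 52.875 = 3.7733
  red: (14 − 17.625)² / 17.625 = 0.7456
  white: (13 − 23.5)² / 23.5 = 4.6915
χ² = 3.7733 + 0.7456 + 4.6915 = 9.2104 ≈ 9.210

9.210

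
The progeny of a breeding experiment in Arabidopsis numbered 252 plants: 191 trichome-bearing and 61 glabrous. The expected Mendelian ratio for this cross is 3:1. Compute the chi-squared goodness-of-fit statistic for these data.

0.085

The 3:1 ratio has 4 parts, so with N = 252 the expected counts are:
  trichome-bearing: 252 × 3/4 = 189
  glabrous: 252 × 1/4 = 63
χ² = Σ (O − E)² / E
  trichome-bearing: (191 − 189)² / 189 = 0.0212
  glabrous: (61 − 63)² / 63 = 0.0635
χ² = 0.0212 + 0.0635 = 0.0847 ≈ 0.085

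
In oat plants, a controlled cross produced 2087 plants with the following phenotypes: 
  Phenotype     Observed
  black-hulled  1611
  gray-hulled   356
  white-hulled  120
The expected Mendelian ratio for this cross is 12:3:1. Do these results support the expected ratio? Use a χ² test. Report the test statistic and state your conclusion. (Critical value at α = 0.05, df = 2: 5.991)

The 12:3:1 ratio has 16 parts, so with N = 2087 the expected counts are:
  black-hulled: 2087 × 12/16 = 1565.25
  gray-hulled: 2087 × 3/16 = 391.3125
  white-hulled: 2087 × 1/16 = 130.4375
χ² = Σ (O − E)² / E
  black-hulled: (1611 − 1565.25)² / 1565.25 = 1.3372
  gray-hulled: (356 − 391.3125)² / 391.3125 = 3.1866
  white-hulled: (120 − 130.4375)² / 130.4375 = 0.8352
χ² = 1.3372 + 3.1866 + 0.8352 = 5.359
Degrees of freedom = 3 − 1 = 2; critical value at α = 0.05 is 5.991.
Since 5.359 < 5.991, we fail to reject the null hypothesis — the data are consistent with the 12:3:1 ratio.

5.359; consistent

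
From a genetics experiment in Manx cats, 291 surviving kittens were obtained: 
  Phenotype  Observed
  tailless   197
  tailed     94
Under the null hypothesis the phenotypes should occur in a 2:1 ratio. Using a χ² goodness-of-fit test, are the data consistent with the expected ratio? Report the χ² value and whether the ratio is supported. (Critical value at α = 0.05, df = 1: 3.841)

Expected counts for N = 291 under a 2:1 ratio (total parts = 3):
  tailless: 291 × 2/3 = 194
  tailed: 291 × 1/3 = 97
χ² = Σ (O − E)² / E
  tailless: (197 − 194)² / 194 = 0.0464
  tailed: (94 − 97)² / 97 = 0.0928
χ² = 0.0464 + 0.0928 = 0.1392 ≈ 0.139
Degrees of freedom = 2 − 1 = 1; critical value at α = 0.05 is 3.841.
Since 0.139 < 3.841, we fail to reject the null hypothesis — the data are consistent with the 2:1 ratio.

0.139; consistent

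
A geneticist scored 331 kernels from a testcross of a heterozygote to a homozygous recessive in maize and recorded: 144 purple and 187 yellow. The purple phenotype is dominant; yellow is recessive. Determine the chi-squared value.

A testcross of a heterozygote (Aa × aa) gives a 1:1 phenotypic ratio.
Expected counts for N = 331 under a 1:1 ratio (total parts = 2):
  purple: 331 × 1/2 = 165.5
  yellow: 331 × 1/2 = 165.5
χ² = Σ (O − E)² / E
  purple: (144 − 165.5)² / 165.5 = 2.7931
  yellow: (187 − 165.5)² / 165.5 = 2.7931
χ² = 2.7931 + 2.7931 = 5.5862 ≈ 5.586

5.586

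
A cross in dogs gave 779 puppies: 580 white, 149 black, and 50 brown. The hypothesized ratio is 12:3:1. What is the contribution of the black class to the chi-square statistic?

0.059

Expected counts for N = 779 under a 12:3:1 ratio (total parts = 16):
  white: 779 × 12/16 = 584.25
  black: 779 × 3/16 = 146.0625
  brown: 779 × 1/16 = 48.6875
Contribution of black: (149 − 146.0625)² / 146.0625 = 0.0591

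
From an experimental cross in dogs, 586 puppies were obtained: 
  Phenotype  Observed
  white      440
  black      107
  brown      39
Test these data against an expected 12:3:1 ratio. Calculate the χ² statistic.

Under the 12:3:1 hypothesis (Σ ratio = 16, N = 586):
  white: 586 × 12/16 = 439.5
  black: 586 × 3/16 = 109.875
  brown: 586 × 1/16 = 36.625
χ² = Σ (O − E)² / E
  white: (440 − 439.5)² / 439.5 = 0.0006
  black: (107 − 109.875)² / 109.875 = 0.0752
  brown: (39 − 36.625)² / 36.625 = 0.1540
χ² = 0.0006 + 0.0752 + 0.1540 = 0.2298 ≈ 0.230

0.230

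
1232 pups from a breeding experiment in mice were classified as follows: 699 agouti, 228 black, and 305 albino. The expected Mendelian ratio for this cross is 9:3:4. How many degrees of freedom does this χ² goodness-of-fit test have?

2

A goodness-of-fit test with 3 phenotype classes has df = 3 − 1 = 2.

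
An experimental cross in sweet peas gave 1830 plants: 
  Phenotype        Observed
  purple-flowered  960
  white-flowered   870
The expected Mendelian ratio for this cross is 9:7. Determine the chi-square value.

Total ratio parts = 16. Expected numbers out of 1830:
  purple-flowered: 1830 × 9/16 = 1029.375
  white-flowered: 1830 × 7/16 = 800.625
χ² = Σ (O − E)² / E
  purple-flowered: (960 − 1029.375)² / 1029.375 = 4.6755
  white-flowered: (870 − 800.625)² / 800.625 = 6.0114
χ² = 4.6755 + 6.0114 = 10.6869 ≈ 10.687

10.687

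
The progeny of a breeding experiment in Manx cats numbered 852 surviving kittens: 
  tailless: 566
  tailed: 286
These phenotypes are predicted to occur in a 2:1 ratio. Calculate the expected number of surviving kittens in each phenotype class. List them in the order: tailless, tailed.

Under the 2:1 hypothesis (Σ ratio = 3, N = 852):
  tailless: 852 × 2/3 = 568
  tailed: 852 × 1/3 = 284

568, 284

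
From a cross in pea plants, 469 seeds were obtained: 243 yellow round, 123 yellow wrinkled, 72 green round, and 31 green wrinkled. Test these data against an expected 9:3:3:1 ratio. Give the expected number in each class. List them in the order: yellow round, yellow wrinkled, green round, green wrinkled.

263.8125, 87.9375, 87.9375, 29.3125

Under the 9:3:3:1 hypothesis (Σ ratio = 16, N = 469):
  yellow round: 469 × 9/16 = 263.8125
  yellow wrinkled: 469 × 3/16 = 87.9375
  green round: 469 × 3/16 = 87.9375
  green wrinkled: 469 × 1/16 = 29.3125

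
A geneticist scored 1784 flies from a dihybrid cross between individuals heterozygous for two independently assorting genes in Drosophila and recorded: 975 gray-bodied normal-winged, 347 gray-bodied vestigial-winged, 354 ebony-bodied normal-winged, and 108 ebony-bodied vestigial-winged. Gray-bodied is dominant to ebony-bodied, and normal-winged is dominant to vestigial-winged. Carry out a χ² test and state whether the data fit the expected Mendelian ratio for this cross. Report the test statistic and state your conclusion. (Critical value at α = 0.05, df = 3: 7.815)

2.523; consistent

A dihybrid F₂ with independent assortment and complete dominance at both loci gives a 9:3:3:1 phenotypic ratio.
Under the 9:3:3:1 hypothesis (Σ ratio = 16, N = 1784):
  gray-bodied normal-winged: 1784 × 9/16 = 1003.5
  gray-bodied vestigial-winged: 1784 × 3/16 = 334.5
  ebony-bodied normal-winged: 1784 × 3/16 = 334.5
  ebony-bodied vestigial-winged: 1784 × 1/16 = 111.5
χ² = Σ (O − E)² / E
  gray-bodied normal-winged: (975 − 1003.5)² / 1003.5 = 0.8094
  gray-bodied vestigial-winged: (347 − 334.5)² / 334.5 = 0.4671
  ebony-bodied normal-winged: (354 − 334.5)² / 334.5 = 1.1368
  ebony-bodied vestigial-winged: (108 − 111.5)² / 111.5 = 0.1099
χ² = 0.8094 + 0.4671 + 1.1368 + 0.1099 = 2.5232 ≈ 2.523
Degrees of freedom = 4 − 1 = 3; critical value at α = 0.05 is 7.815.
Since 2.523 < 7.815, we fail to reject the null hypothesis — the data are consistent with the 9:3:3:1 ratio.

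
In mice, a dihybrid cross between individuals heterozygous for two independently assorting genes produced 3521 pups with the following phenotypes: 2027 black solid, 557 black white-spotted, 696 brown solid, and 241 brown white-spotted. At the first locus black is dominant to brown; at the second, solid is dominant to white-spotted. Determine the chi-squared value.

A dihybrid F₂ with independent assortment and complete dominance at both loci gives a 9:3:3:1 phenotypic ratio.
The 9:3:3:1 ratio has 16 parts, so with N = 3521 the expected counts are:
  black solid: 3521 × 9/16 = 1980.5625
  black white-spotted: 3521 × 3/16 = 660.1875
  brown solid: 3521 × 3/16 = 660.1875
  brown white-spotted: 3521 × 1/16 = 220.0625
χ² = Σ (O − E)² / E
  black solid: (2027 − 1980.5625)² / 1980.5625 = 1.0888
  black white-spotted: (557 − 660.1875)² / 660.1875 = 16.1282
  brown solid: (696 − 660.1875)² / 660.1875 = 1.9427
  brown white-spotted: (241 − 220.0625)² / 220.0625 = 1.9921
χ² = 1.0888 + 16.1282 + 1.9427 + 1.9921 = 21.1518 ≈ 21.152

21.152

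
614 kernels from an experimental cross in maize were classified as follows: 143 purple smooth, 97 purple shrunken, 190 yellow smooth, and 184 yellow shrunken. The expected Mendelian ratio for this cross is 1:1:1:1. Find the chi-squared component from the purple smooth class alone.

0.718

Total ratio parts = 4. Expected numbers out of 614:
  purple smooth: 614 × 1/4 = 153.5
  purple shrunken: 614 × 1/4 = 153.5
  yellow smooth: 614 × 1/4 = 153.5
  yellow shrunken: 614 × 1/4 = 153.5
Contribution of purple smooth: (143 − 153.5)² / 153.5 = 0.7182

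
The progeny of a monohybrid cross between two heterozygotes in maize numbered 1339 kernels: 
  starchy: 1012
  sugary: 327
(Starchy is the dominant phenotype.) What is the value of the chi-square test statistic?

0.239

For a monohybrid cross between heterozygotes with complete dominance, the expected phenotypic ratio is 3:1.
Under the 3:1 hypothesis (Σ ratio = 4, N = 1339):
  starchy: 1339 × 3/4 = 1004.25
  sugary: 1339 × 1/4 = 334.75
χ² = Σ (O − E)² / E
  starchy: (1012 − 1004.25)² / 1004.25 = 0.0598
  sugary: (327 − 334.75)² / 334.75 = 0.1794
χ² = 0.0598 + 0.1794 = 0.2392 ≈ 0.239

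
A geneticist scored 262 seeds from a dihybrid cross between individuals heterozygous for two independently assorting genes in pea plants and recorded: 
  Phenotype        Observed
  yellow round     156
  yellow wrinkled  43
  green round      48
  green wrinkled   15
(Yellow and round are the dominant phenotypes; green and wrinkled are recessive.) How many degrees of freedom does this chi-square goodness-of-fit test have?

A dihybrid F₂ with independent assortment and complete dominance at both loci gives a 9:3:3:1 phenotypic ratio.
A goodness-of-fit test with 4 phenotype classes has df = 4 − 1 = 3.

3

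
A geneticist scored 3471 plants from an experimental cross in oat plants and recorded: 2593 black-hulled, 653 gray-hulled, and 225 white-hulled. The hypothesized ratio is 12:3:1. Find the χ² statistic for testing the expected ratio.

Under the 12:3:1 hypothesis (Σ ratio = 16, N = 3471):
  black-hulled: 3471 × 12/16 = 2603.25
  gray-hulled: 3471 × 3/16 = 650.8125
  white-hulled: 3471 × 1/16 = 216.9375
χ² = Σ (O − E)² / E
  black-hulled: (2593 − 2603.25)² / 2603.25 = 0.0404
  gray-hulled: (653 − 650.8125)² / 650.8125 = 0.0074
  white-hulled: (225 − 216.9375)² / 216.9375 = 0.2996
χ² = 0.0404 + 0.0074 + 0.2996 = 0.3474 ≈ 0.347

0.347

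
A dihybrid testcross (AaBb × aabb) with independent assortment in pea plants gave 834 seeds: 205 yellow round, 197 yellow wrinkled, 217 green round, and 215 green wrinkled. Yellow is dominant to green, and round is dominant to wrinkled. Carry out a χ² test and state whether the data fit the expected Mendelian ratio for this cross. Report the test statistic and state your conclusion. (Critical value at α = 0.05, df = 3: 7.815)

A dihybrid testcross with independent assortment gives a 1:1:1:1 ratio.
Total ratio parts = 4. Expected numbers out of 834:
  yellow round: 834 × 1/4 = 208.5
  yellow wrinkled: 834 × 1/4 = 208.5
  green round: 834 × 1/4 = 208.5
  green wrinkled: 834 × 1/4 = 208.5
χ² = Σ (O − E)² / E
  yellow round: (205 − 208.5)² / 208.5 = 0.0588
  yellow wrinkled: (197 − 208.5)² / 208.5 = 0.6343
  green round: (217 − 208.5)² / 208.5 = 0.3465
  green wrinkled: (215 − 208.5)² / 208.5 = 0.2026
χ² = 0.0588 + 0.6343 + 0.3465 + 0.2026 = 1.2422 ≈ 1.242
Degrees of freedom = 4 − 1 = 3; critical value at α = 0.05 is 7.815.
Since 1.242 < 7.815, we fail to reject the null hypothesis — the data are consistent with the 1:1:1:1 ratio.

1.242; consistent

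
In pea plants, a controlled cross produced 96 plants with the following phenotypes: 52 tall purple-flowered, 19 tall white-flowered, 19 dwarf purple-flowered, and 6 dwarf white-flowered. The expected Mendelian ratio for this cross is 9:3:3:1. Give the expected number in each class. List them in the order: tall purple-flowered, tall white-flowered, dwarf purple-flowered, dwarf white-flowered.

Under the 9:3:3:1 hypothesis (Σ ratio = 16, N = 96):
  tall purple-flowered: 96 × 9/16 = 54
  tall white-flowered: 96 × 3/16 = 18
  dwarf purple-flowered: 96 × 3/16 = 18
  dwarf white-flowered: 96 × 1/16 = 6

54, 18, 18, 6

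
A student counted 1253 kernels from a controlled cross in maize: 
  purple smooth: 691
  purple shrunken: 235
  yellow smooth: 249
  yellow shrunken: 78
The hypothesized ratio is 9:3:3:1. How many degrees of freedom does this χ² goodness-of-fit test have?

3

A goodness-of-fit test with 4 phenotype classes has df = 4 − 1 = 3.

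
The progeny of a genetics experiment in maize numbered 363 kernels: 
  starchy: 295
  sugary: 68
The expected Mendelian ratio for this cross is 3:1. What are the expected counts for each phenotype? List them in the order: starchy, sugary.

272.25, 90.75

Under the 3:1 hypothesis (Σ ratio = 4, N = 363):
  starchy: 363 × 3/4 = 272.25
  sugary: 363 × 1/4 = 90.75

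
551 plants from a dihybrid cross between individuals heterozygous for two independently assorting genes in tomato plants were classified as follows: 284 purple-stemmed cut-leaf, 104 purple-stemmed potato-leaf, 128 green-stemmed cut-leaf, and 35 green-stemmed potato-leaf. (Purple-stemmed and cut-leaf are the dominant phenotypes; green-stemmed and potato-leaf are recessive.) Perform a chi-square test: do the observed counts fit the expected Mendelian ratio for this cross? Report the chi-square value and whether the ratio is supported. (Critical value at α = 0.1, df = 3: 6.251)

A dihybrid F₂ with independent assortment and complete dominance at both loci gives a 9:3:3:1 phenotypic ratio.
The 9:3:3:1 ratio has 16 parts, so with N = 551 the expected counts are:
  purple-stemmed cut-leaf: 551 × 9/16 = 309.9375
  purple-stemmed potato-leaf: 551 × 3/16 = 103.3125
  green-stemmed cut-leaf: 551 × 3/16 = 103.3125
  green-stemmed potato-leaf: 551 × 1/16 = 34.4375
χ² = Σ (O − E)² / E
  purple-stemmed cut-leaf: (284 − 309.9375)² / 309.9375 = 2.1706
  purple-stemmed potato-leaf: (104 − 103.3125)² / 103.3125 = 0.0046
  green-stemmed cut-leaf: (128 − 103.3125)² / 103.3125 = 5.8993
  green-stemmed potato-leaf: (35 − 34.4375)² / 34.4375 = 0.0092
χ² = 2.1706 + 0.0046 + 5.8993 + 0.0092 = 8.0837 ≈ 8.084
Degrees of freedom = 4 − 1 = 3; critical value at α = 0.1 is 6.251.
Since 8.084 > 6.251, we reject the null hypothesis — the data do not fit the 9:3:3:1 ratio.

8.084; not consistent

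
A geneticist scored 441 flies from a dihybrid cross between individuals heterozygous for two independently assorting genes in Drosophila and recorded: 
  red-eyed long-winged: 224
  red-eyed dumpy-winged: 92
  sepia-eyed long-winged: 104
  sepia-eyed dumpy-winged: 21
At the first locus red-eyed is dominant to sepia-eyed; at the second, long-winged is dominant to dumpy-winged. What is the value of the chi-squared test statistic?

A dihybrid F₂ with independent assortment and complete dominance at both loci gives a 9:3:3:1 phenotypic ratio.
Total ratio parts = 16. Expected numbers out of 441:
  red-eyed long-winged: 441 × 9/16 = 248.0625
  red-eyed dumpy-winged: 441 × 3/16 = 82.6875
  sepia-eyed long-winged: 441 × 3/16 = 82.6875
  sepia-eyed dumpy-winged: 441 × 1/16 = 27.5625
χ² = Σ (O − E)² / E
  red-eyed long-winged: (224 − 248.0625)² / 248.0625 = 2.3341
  red-eyed dumpy-winged: (92 − 82.6875)² / 82.6875 = 1.0488
  sepia-eyed long-winged: (104 − 82.6875)² / 82.6875 = 5.4932
  sepia-eyed dumpy-winged: (21 − 27.5625)² / 27.5625 = 1.5625
χ² = 2.3341 + 1.0488 + 5.4932 + 1.5625 = 10.4386 ≈ 10.439

10.439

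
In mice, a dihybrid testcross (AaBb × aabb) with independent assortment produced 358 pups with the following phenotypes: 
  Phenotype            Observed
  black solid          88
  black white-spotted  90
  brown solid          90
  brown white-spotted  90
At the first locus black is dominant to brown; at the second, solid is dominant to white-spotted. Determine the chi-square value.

A dihybrid testcross with independent assortment gives a 1:1:1:1 ratio.
The 1:1:1:1 ratio has 4 parts, so with N = 358 the expected counts are:
  black solid: 358 × 1/4 = 89.5
  black white-spotted: 358 × 1/4 = 89.5
  brown solid: 358 × 1/4 = 89.5
  brown white-spotted: 358 × 1/4 = 89.5
χ² = Σ (O − E)² / E
  black solid: (88 − 89.5)² / 89.5 = 0.0251
  black white-spotted: (90 − 89.5)² / 89.5 = 0.0028
  brown solid: (90 − 89.5)² / 89.5 = 0.0028
  brown white-spotted: (90 − 89.5)² / 89.5 = 0.0028
χ² = 0.0251 + 0.0028 + 0.0028 + 0.0028 = 0.0335 ≈ 0.034

0.034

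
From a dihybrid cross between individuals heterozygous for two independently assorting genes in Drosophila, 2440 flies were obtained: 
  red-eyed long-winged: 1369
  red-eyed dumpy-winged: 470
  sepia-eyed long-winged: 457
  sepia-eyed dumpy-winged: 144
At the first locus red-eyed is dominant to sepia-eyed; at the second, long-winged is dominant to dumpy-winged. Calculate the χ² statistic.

A dihybrid F₂ with independent assortment and complete dominance at both loci gives a 9:3:3:1 phenotypic ratio.
Total ratio parts = 16. Expected numbers out of 2440:
  red-eyed long-winged: 2440 × 9/16 = 1372.5
  red-eyed dumpy-winged: 2440 × 3/16 = 457.5
  sepia-eyed long-winged: 2440 × 3/16 = 457.5
  sepia-eyed dumpy-winged: 2440 × 1/16 = 152.5
χ² = Σ (O − E)² / E
  red-eyed long-winged: (1369 − 1372.5)² / 1372.5 = 0.0089
  red-eyed dumpy-winged: (470 − 457.5)² / 457.5 = 0.3415
  sepia-eyed long-winged: (457 − 457.5)² / 457.5 = 0.0005
  sepia-eyed dumpy-winged: (144 − 152.5)² / 152.5 = 0.4738
χ² = 0.0089 + 0.3415 + 0.0005 + 0.4738 = 0.8247 ≈ 0.825

0.825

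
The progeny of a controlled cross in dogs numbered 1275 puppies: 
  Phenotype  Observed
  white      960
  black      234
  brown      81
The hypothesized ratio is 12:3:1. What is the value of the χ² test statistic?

0.144

Under the 12:3:1 hypothesis (Σ ratio = 16, N = 1275):
  white: 1275 × 12/16 = 956.25
  black: 1275 × 3/16 = 239.0625
  brown: 1275 × 1/16 = 79.6875
χ² = Σ (O − E)² / E
  white: (960 − 956.25)² / 956.25 = 0.0147
  black: (234 − 239.0625)² / 239.0625 = 0.1072
  brown: (81 − 79.6875)² / 79.6875 = 0.0216
χ² = 0.0147 + 0.1072 + 0.0216 = 0.1435 ≈ 0.144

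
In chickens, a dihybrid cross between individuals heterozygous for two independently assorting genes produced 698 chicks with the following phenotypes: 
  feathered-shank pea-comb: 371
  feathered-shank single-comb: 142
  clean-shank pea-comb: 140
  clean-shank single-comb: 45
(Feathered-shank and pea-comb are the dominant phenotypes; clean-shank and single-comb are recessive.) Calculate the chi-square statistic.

A dihybrid F₂ with independent assortment and complete dominance at both loci gives a 9:3:3:1 phenotypic ratio.
Expected counts for N = 698 under a 9:3:3:1 ratio (total parts = 16):
  feathered-shank pea-comb: 698 × 9/16 = 392.625
  feathered-shank single-comb: 698 × 3/16 = 130.875
  clean-shank pea-comb: 698 × 3/16 = 130.875
  clean-shank single-comb: 698 × 1/16 = 43.625
χ² = Σ (O − E)² / E
  feathered-shank pea-comb: (371 − 392.625)² / 392.625 = 1.1911
  feathered-shank single-comb: (142 − 130.875)² / 130.875 = 0.9457
  clean-shank pea-comb: (140 − 130.875)² / 130.875 = 0.6362
  clean-shank single-comb: (45 − 43.625)² / 43.625 = 0.0433
χ² = 1.1911 + 0.9457 + 0.6362 + 0.0433 = 2.8163 ≈ 2.816

2.816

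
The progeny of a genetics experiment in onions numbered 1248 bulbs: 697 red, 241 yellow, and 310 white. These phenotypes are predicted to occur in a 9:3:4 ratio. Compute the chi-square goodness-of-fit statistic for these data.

0.258

Expected counts for N = 1248 under a 9:3:4 ratio (total parts = 16):
  red: 1248 × 9/16 = 702
  yellow: 1248 × 3/16 = 234
  white: 1248 × 4/16 = 312
χ² = Σ (O − E)² / E
  red: (697 − 702)² / 702 = 0.0356
  yellow: (241 − 234)² / 234 = 0.2094
  white: (310 − 312)² / 312 = 0.0128
χ² = 0.0356 + 0.2094 + 0.0128 = 0.2578 ≈ 0.258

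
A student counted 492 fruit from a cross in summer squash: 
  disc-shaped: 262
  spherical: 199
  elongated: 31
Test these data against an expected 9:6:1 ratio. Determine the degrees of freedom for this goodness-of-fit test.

2

A goodness-of-fit test with 3 phenotype classes has df = 3 − 1 = 2.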